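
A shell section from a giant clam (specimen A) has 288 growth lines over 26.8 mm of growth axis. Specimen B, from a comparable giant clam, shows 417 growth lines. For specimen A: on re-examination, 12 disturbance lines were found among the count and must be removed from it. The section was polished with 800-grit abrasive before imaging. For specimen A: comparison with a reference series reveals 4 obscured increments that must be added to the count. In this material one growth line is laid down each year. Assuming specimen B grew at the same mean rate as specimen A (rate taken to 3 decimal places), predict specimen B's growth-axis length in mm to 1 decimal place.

40.0 mm

Specimen A: correcting the raw count gives 288 − 12 + 4 = 280 true growth lines.
A: Extension rate ≈ 26.8 / 280 = 0.096 mm/year.
B's length ≈ 0.096 × 417 = 40.0 mm.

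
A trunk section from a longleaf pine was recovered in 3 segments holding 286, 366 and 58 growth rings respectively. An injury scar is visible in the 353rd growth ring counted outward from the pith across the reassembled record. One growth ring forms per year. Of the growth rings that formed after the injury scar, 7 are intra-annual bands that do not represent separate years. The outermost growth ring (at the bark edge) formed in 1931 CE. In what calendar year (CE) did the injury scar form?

1581 CE

Total growth rings = 286 + 366 + 58 = 710.
Between growth ring 353 and the bark edge there are 710 − 353 = 357 growth rings.
Excluding 7 false growth rings: 357 − 7 = 350.
Counting back 350 years from 1931 CE places the injury scar in 1931 − 350 = 1581 CE.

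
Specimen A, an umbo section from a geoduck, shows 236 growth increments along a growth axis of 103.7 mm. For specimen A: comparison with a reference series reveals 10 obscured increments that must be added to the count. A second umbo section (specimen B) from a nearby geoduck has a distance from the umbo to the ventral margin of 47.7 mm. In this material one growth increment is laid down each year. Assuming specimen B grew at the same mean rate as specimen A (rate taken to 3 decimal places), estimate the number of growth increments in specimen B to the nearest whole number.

113 growth increments

Specimen A: after corrections the count is 236 + 10 = 246 growth increments.
A: Mean rate = 103.7 mm / 246 years ≈ 0.422 mm/year.
B spans 47.7 / 0.422 = 113.03 years ≈ 113 growth increments.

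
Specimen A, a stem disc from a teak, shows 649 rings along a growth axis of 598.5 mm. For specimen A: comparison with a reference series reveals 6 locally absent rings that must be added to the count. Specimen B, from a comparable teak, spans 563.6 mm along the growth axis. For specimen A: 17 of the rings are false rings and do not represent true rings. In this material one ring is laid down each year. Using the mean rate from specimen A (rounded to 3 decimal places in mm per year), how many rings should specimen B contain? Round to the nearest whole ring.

601 rings

Specimen A: correcting the raw count gives 649 − 17 + 6 = 638 true rings.
A: 598.5 mm over 638 years gives 598.5 / 638 ≈ 0.938 mm/yr.
Specimen B: 563.6 mm / 0.938 mm per year = 600.85 years ≈ 601 rings.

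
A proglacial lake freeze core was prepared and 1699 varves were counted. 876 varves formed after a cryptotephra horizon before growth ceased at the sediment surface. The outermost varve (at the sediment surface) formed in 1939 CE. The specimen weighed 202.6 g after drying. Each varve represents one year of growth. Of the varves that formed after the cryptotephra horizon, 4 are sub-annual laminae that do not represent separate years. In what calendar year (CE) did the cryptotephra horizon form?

876 varves formed after the cryptotephra horizon.
876 − 4 false = 872 true varves after the cryptotephra horizon.
1939 − 872 = 1067 CE.

1067 CE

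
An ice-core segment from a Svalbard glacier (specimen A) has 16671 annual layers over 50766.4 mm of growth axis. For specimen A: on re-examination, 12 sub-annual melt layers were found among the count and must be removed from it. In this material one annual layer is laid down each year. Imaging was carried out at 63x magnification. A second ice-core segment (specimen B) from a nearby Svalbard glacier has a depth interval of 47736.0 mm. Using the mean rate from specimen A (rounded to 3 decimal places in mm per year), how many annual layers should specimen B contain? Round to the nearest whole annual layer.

Specimen A: true annual layer count = 16671 − 12 = 16659.
A: Extension rate ≈ 50766.4 / 16659 = 3.047 mm per year.
For B, 47736.0 / 3.047 = 15666.56 years ≈ 15667 annual layers.

15667 annual layers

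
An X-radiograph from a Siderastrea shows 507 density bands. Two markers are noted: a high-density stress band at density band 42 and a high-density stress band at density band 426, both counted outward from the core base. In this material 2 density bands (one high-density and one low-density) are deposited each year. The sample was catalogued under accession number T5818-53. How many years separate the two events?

The two markers are separated by 426 − 42 = 384 density bands.
384 density bands at 2 per year is 384 / 2 = 192 years.

192 yr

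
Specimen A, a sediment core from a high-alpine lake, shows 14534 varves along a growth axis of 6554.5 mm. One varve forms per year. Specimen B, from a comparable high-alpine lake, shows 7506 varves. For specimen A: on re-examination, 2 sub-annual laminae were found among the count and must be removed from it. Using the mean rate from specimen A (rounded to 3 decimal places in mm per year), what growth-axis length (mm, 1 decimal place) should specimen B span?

3385.2 mm

Specimen A: correcting the raw count gives 14534 − 2 = 14532 true varves.
A: Mean rate = 6554.5 mm / 14532 years ≈ 0.451 mm/year.
B's length ≈ 0.451 × 7506 = 3385.2 mm.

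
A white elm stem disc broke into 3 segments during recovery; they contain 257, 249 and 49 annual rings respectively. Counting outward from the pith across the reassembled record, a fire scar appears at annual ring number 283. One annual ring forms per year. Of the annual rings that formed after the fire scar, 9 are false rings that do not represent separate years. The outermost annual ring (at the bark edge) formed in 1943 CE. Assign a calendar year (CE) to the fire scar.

Total annual rings = 257 + 249 + 49 = 555.
555 − 283 = 272 annual rings lie beyond the fire scar toward the bark edge.
272 − 9 false = 263 true annual rings after the fire scar.
The annual ring at the bark edge is 1943 CE, so the fire scar dates to 1943 − 263 = 1680 CE.

1680 CE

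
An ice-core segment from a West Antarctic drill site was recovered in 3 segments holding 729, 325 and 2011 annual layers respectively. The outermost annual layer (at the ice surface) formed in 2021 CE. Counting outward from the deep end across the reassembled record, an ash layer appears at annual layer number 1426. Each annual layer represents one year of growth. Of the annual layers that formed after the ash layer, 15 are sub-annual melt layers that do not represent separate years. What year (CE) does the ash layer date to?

Total annual layers = 729 + 325 + 2011 = 3065.
The ash layer sits at annual layer 1426 from the deep end, so 3065 − 1426 = 1639 annual layers formed after it.
1639 − 15 false = 1624 true annual layers after the ash layer.
2021 − 1624 = 397 CE.

397 CE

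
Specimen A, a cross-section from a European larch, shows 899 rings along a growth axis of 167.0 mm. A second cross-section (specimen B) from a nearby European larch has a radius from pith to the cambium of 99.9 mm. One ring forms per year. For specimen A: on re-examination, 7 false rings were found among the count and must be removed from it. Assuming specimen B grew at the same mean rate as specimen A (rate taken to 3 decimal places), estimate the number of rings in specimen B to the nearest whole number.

Specimen A: correcting the raw count gives 899 − 7 = 892 true rings.
A: Extension rate ≈ 167.0 / 892 = 0.187 mm/year.
For B, 99.9 / 0.187 = 534.22 years ≈ 534 rings.

534 rings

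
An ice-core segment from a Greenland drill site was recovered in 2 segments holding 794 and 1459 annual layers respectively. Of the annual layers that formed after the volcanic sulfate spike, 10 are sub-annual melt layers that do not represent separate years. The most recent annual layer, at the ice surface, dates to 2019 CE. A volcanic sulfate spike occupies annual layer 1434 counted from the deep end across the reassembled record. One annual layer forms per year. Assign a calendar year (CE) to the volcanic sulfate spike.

1210 CE

Total annual layers = 794 + 1459 = 2253.
2253 − 1434 = 819 annual layers lie beyond the volcanic sulfate spike toward the ice surface.
Excluding 10 false annual layers: 819 − 10 = 809.
The annual layer at the ice surface is 2019 CE, so the volcanic sulfate spike dates to 2019 − 809 = 1210 CE.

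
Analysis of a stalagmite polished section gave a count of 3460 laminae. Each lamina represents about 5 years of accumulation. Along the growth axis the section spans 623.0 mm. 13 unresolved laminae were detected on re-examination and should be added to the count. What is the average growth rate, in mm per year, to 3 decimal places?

After corrections the count is 3460 + 13 = 3473 laminae.
3473 laminae at 5 years each span 3473 × 5 = 17365 years.
Extension rate ≈ 623.0 / 17365 = 0.036 mm per year.

0.036 mm per year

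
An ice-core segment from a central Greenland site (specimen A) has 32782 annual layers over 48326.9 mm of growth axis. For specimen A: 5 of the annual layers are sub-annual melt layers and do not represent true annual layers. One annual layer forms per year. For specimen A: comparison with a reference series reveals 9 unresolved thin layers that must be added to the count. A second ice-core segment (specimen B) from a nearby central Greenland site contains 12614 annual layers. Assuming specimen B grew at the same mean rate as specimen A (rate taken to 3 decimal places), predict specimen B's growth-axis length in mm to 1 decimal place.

18593.0 mm

Specimen A: correcting the raw count gives 32782 − 5 + 9 = 32786 true annual layers.
A: Mean rate = 48326.9 mm / 32786 years ≈ 1.474 mm/year.
Length of B = 1.474 × 12614 = 18593.0 mm.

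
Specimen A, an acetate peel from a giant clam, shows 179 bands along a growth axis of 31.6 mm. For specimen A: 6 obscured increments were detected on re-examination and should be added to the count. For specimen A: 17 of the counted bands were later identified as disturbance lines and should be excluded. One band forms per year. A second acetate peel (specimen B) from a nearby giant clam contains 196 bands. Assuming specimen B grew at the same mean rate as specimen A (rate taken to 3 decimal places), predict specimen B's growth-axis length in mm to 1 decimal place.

Specimen A: true band count = 179 − 17 + 6 = 168.
A: Mean rate = 31.6 mm / 168 years ≈ 0.188 mm per year.
B's length ≈ 0.188 × 196 = 36.8 mm.

36.8 mm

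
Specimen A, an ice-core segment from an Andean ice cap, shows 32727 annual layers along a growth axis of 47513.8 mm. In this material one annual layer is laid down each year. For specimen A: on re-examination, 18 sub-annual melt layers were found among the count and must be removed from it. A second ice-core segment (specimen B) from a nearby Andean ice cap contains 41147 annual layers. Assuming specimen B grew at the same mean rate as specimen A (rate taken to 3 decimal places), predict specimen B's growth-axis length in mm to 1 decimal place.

Specimen A: correcting the raw count gives 32727 − 18 = 32709 true annual layers.
A: Mean rate = 47513.8 mm / 32709 years ≈ 1.453 mm/yr.
B's length ≈ 1.453 × 41147 = 59786.6 mm.

59786.6 mm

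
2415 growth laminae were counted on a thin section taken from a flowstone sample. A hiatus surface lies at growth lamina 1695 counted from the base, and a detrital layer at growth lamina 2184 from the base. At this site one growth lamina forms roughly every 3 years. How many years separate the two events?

1467 years

Separation: 2184 − 1695 = 489 growth laminae.
489 growth laminae at 3 years each span 489 × 3 = 1467 years.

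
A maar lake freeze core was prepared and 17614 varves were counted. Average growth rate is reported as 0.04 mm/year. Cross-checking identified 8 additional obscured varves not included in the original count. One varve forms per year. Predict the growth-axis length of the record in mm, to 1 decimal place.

Adjusted count: 17614 + 8 = 17622 varves.
Length ≈ 0.04 × 17622 = 704.9 mm.

704.9 mm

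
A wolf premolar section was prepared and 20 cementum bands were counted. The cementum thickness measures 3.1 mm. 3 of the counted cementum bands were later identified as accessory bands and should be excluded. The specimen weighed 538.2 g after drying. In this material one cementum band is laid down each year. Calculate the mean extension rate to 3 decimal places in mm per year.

0.182 mm per year

After corrections the count is 20 − 3 = 17 cementum bands.
3.1 mm over 17 years gives 3.1 / 17 ≈ 0.182 mm per year.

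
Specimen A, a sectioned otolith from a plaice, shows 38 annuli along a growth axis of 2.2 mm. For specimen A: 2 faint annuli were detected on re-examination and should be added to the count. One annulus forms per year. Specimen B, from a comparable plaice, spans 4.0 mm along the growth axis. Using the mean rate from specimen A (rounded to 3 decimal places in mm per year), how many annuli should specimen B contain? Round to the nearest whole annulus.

73 annuli

Specimen A: after corrections the count is 38 + 2 = 40 annuli.
A: Extension rate ≈ 2.2 / 40 = 0.055 mm/year.
B spans 4.0 / 0.055 = 72.73 years ≈ 73 annuli.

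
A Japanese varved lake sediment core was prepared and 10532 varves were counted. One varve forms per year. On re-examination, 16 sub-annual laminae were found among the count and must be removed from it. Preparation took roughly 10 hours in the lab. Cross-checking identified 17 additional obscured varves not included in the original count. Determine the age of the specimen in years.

10533 years

True varve count = 10532 − 16 + 17 = 10533.
At one varve per year, that is 10533 years.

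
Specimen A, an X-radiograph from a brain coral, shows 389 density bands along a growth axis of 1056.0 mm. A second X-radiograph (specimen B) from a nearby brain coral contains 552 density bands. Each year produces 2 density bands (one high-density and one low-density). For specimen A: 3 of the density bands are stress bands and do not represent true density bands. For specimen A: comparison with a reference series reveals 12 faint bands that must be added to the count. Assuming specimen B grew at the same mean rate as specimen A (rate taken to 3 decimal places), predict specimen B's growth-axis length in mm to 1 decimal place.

Specimen A: correcting the raw count gives 389 − 3 + 12 = 398 true density bands.
Specimen A: 398 density bands at 2 per year is 398 / 2 = 199 years.
A: Mean rate = 1056.0 mm / 199 years ≈ 5.307 mm/year.
Specimen B: dividing by 2 density bands per year: 552 / 2 = 276 years. B's length ≈ 5.307 × 276 = 1464.7 mm.

1464.7 mm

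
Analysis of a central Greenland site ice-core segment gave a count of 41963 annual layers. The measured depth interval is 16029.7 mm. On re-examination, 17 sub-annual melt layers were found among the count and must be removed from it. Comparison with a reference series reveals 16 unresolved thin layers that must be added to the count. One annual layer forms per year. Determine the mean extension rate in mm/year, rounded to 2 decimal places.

0.38 mm/year

Adjusted count: 41963 − 17 + 16 = 41962 annual layers.
Mean rate = 16029.7 mm / 41962 years ≈ 0.38 mm/year.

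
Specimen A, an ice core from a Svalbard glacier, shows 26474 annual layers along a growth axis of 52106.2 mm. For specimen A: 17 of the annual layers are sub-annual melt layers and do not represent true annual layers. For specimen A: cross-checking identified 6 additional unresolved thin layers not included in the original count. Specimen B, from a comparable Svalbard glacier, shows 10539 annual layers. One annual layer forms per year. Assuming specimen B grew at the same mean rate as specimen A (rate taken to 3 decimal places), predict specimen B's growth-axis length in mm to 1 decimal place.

Specimen A: true annual layer count = 26474 − 17 + 6 = 26463.
A: 52106.2 mm over 26463 years gives 52106.2 / 26463 ≈ 1.969 mm/yr.
B's length ≈ 1.969 × 10539 = 20751.3 mm.

20751.3 mm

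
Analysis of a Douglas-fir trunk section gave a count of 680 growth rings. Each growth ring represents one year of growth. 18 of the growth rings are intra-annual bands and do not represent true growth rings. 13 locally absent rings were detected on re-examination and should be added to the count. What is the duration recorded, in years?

675 years

Adjusted count: 680 − 18 + 13 = 675 growth rings.
With a one-to-one growth ring periodicity this is 675 years.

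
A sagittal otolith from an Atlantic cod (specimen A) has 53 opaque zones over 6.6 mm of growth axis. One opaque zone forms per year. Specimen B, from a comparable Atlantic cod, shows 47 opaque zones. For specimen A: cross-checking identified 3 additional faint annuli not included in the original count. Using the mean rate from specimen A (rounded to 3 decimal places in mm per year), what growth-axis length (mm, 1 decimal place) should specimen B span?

Specimen A: correcting the raw count gives 53 + 3 = 56 true opaque zones.
A: Extension rate ≈ 6.6 / 56 = 0.118 mm per year.
Length of B = 0.118 × 47 = 5.5 mm.

5.5 mm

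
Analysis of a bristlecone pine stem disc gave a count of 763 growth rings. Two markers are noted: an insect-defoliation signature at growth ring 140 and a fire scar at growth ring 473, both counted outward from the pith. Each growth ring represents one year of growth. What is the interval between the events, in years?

Separation: 473 − 140 = 333 growth rings.
At one growth ring per year, 333 years elapsed between them.

333 years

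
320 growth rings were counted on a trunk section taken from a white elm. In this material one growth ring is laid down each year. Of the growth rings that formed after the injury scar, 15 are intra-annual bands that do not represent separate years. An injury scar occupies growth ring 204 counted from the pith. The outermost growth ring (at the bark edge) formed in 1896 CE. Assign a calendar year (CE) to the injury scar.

1795 CE

Between growth ring 204 and the bark edge there are 320 − 204 = 116 growth rings.
Removing the 15 false growth rings leaves 116 − 15 = 101 true growth rings beyond the injury scar.
The growth ring at the bark edge is 1896 CE, so the injury scar dates to 1896 − 101 = 1795 CE.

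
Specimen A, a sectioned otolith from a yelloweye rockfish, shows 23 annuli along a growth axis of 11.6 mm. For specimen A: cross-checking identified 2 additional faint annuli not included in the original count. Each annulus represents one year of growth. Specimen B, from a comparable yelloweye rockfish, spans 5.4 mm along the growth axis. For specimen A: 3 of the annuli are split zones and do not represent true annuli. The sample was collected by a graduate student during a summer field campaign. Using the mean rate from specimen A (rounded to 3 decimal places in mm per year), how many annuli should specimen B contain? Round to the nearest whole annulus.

Specimen A: after corrections the count is 23 − 3 + 2 = 22 annuli.
A: Extension rate ≈ 11.6 / 22 = 0.527 mm/yr.
Specimen B: 5.4 mm / 0.527 mm per year = 10.25 years ≈ 10 annuli.

10 annuli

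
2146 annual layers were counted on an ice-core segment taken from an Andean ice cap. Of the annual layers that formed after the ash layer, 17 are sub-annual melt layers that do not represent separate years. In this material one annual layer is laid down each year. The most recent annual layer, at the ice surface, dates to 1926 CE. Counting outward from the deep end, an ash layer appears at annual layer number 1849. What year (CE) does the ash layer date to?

2146 − 1849 = 297 annual layers lie beyond the ash layer toward the ice surface.
Excluding 17 false annual layers: 297 − 17 = 280.
1926 − 280 = 1646 CE.

1646 CE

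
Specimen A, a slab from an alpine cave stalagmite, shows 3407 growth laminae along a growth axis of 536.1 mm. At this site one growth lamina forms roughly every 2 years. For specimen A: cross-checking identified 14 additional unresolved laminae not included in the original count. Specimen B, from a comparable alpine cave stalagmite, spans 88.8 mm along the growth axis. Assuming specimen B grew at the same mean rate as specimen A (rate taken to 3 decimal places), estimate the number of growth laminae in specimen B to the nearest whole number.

Specimen A: adjusted count: 3407 + 14 = 3421 growth laminae.
Specimen A: multiplying by 2 years per growth lamina: 3421 × 2 = 6842 years.
A: 536.1 mm over 6842 years gives 536.1 / 6842 ≈ 0.078 mm/yr.
For B, 88.8 / 0.078 = 1138.46 years; at 2 years per growth lamina that is 1138.46 / 2 ≈ 569 growth laminae.

569 growth laminae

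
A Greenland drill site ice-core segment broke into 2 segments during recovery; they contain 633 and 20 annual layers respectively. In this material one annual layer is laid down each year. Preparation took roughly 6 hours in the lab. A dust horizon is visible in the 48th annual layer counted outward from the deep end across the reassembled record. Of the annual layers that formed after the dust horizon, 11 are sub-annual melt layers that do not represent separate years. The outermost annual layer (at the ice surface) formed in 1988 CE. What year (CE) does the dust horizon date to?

1394 CE

Total annual layers = 633 + 20 = 653.
The dust horizon sits at annual layer 48 from the deep end, so 653 − 48 = 605 annual layers formed after it.
605 − 11 false = 594 true annual layers after the dust horizon.
Counting back 594 years from 1988 CE places the dust horizon in 1988 − 594 = 1394 CE.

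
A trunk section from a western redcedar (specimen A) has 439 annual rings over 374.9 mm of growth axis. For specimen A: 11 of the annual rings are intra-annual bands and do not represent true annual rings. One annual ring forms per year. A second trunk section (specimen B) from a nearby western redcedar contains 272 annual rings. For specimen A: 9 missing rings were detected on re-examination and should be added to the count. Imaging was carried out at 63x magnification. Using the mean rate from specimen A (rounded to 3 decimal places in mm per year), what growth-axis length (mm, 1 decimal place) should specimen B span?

233.4 mm

Specimen A: true annual ring count = 439 − 11 + 9 = 437.
A: 374.9 mm over 437 years gives 374.9 / 437 ≈ 0.858 mm/yr.
Length of B = 0.858 × 272 = 233.4 mm.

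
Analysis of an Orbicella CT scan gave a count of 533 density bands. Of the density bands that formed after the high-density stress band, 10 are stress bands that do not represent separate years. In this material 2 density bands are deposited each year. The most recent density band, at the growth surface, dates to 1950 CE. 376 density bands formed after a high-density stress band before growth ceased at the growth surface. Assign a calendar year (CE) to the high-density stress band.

There are 376 density bands younger than the high-density stress band.
Removing the 10 false density bands leaves 376 − 10 = 366 true density bands beyond the high-density stress band.
366 density bands at 2 per year is 366 / 2 = 183 years.
1950 − 183 = 1767 CE.

1767 CE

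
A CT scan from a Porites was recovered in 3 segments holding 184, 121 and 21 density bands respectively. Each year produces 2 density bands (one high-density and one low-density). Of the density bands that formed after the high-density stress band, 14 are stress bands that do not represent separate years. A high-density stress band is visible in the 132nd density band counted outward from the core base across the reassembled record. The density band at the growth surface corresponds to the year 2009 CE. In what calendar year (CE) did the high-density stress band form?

Total density bands = 184 + 121 + 21 = 326.
326 − 132 = 194 density bands lie beyond the high-density stress band toward the growth surface.
194 − 14 false = 180 true density bands after the high-density stress band.
With 2 density bands per year, 180 / 2 = 90 years.
The density band at the growth surface is 2009 CE, so the high-density stress band dates to 2009 − 90 = 1919 CE.

1919 CE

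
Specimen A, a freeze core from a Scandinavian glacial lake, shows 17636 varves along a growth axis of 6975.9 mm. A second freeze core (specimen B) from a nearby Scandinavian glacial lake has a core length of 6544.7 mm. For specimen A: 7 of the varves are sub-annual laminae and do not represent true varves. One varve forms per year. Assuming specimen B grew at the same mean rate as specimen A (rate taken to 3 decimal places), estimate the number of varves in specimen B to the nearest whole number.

Specimen A: adjusted count: 17636 − 7 = 17629 varves.
A: 6975.9 mm over 17629 years gives 6975.9 / 17629 ≈ 0.396 mm per year.
For B, 6544.7 / 0.396 = 16527.02 years ≈ 16527 varves.

16527 varves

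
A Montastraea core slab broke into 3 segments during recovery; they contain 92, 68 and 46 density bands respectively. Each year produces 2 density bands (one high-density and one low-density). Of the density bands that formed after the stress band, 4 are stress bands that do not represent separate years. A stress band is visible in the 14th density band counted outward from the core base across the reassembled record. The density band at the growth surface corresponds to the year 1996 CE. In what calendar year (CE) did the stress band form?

1902 CE

Total density bands = 92 + 68 + 46 = 206.
The stress band sits at density band 14 from the core base, so 206 − 14 = 192 density bands formed after it.
Excluding 4 false density bands: 192 − 4 = 188.
188 density bands at 2 per year is 188 / 2 = 94 years.
The density band at the growth surface is 1996 CE, so the stress band dates to 1996 − 94 = 1902 CE.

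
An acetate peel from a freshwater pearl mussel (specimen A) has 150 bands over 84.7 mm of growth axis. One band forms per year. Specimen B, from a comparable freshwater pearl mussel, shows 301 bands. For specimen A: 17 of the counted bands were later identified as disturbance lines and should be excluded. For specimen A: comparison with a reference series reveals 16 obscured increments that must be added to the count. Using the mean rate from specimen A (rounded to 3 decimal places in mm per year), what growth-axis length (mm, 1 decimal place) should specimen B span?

Specimen A: true band count = 150 − 17 + 16 = 149.
A: 84.7 mm over 149 years gives 84.7 / 149 ≈ 0.568 mm per year.
B's length ≈ 0.568 × 301 = 171.0 mm.

171.0 mm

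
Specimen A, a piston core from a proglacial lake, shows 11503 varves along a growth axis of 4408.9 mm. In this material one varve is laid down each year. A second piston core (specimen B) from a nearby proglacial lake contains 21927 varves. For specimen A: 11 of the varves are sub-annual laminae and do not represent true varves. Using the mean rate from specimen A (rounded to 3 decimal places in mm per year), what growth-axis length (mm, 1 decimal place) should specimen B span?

Specimen A: true varve count = 11503 − 11 = 11492.
A: Mean rate = 4408.9 mm / 11492 years ≈ 0.384 mm per year.
For B, 0.384 mm/year × 21927 years = 8420.0 mm.

8420.0 mm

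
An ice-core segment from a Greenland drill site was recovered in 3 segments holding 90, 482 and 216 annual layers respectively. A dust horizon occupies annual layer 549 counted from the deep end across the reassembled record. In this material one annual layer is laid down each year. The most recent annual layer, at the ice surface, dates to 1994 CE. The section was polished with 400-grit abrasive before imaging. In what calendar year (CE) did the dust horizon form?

Total annual layers = 90 + 482 + 216 = 788.
The dust horizon sits at annual layer 549 from the deep end, so 788 − 549 = 239 annual layers formed after it.
1994 − 239 = 1755 CE.

1755 CE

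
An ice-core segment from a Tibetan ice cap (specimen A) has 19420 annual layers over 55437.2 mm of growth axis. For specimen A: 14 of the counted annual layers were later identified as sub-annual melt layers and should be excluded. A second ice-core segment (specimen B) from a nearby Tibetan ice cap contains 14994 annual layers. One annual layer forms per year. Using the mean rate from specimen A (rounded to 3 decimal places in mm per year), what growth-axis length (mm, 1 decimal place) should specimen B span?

Specimen A: adjusted count: 19420 − 14 = 19406 annual layers.
A: 55437.2 mm over 19406 years gives 55437.2 / 19406 ≈ 2.857 mm/yr.
B's length ≈ 2.857 × 14994 = 42837.9 mm.

42837.9 mm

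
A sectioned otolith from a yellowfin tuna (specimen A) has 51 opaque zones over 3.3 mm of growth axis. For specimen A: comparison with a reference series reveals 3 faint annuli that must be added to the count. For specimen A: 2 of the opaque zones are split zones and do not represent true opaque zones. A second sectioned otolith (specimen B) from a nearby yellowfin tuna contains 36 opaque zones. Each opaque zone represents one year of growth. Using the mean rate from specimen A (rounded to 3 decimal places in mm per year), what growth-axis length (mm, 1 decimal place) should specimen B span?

2.3 mm

Specimen A: after corrections the count is 51 − 2 + 3 = 52 opaque zones.
A: Extension rate ≈ 3.3 / 52 = 0.063 mm per year.
B's length ≈ 0.063 × 36 = 2.3 mm.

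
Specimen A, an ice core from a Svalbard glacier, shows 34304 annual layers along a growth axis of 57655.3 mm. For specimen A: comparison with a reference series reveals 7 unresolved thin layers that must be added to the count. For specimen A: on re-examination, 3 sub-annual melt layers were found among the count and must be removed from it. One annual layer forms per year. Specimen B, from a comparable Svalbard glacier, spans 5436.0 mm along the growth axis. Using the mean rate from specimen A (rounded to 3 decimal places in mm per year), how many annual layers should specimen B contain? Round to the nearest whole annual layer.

3234 annual layers

Specimen A: correcting the raw count gives 34304 − 3 + 7 = 34308 true annual layers.
A: Extension rate ≈ 57655.3 / 34308 = 1.681 mm per year.
B spans 5436.0 / 1.681 = 3233.79 years ≈ 3234 annual layers.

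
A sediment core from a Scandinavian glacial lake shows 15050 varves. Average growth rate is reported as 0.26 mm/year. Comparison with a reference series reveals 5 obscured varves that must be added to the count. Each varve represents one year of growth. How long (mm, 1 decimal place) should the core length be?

Adjusted count: 15050 + 5 = 15055 varves.
Predicted length = 0.26 mm/year × 15055 years = 3914.3 mm.

3914.3 mm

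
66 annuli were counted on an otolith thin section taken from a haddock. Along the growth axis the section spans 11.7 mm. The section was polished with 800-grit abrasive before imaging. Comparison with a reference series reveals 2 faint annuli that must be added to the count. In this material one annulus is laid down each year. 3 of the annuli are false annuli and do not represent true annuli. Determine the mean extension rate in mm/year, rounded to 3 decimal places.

0.180 mm/year

Correcting the raw count gives 66 − 3 + 2 = 65 true annuli.
Extension rate ≈ 11.7 / 65 = 0.180 mm/year.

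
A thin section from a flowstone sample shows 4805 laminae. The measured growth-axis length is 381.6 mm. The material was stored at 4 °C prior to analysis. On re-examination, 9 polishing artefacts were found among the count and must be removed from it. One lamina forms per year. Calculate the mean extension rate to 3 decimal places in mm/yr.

0.080 mm/yr

Adjusted count: 4805 − 9 = 4796 laminae.
Mean rate = 381.6 mm / 4796 years ≈ 0.080 mm/yr.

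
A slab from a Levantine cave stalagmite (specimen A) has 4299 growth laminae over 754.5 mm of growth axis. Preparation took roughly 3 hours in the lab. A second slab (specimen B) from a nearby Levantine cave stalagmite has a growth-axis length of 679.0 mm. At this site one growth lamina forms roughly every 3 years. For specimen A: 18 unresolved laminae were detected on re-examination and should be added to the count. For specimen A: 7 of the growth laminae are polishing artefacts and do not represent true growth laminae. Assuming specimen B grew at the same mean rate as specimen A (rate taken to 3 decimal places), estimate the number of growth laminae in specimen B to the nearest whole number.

Specimen A: correcting the raw count gives 4299 − 7 + 18 = 4310 true growth laminae.
Specimen A: multiplying by 3 years per growth lamina: 4310 × 3 = 12930 years.
A: Mean rate = 754.5 mm / 12930 years ≈ 0.058 mm/year.
Specimen B: 679.0 mm / 0.058 mm per year = 11706.90 years; at 3 years per growth lamina that is 11706.90 / 3 ≈ 3902 growth laminae.

3902 growth laminae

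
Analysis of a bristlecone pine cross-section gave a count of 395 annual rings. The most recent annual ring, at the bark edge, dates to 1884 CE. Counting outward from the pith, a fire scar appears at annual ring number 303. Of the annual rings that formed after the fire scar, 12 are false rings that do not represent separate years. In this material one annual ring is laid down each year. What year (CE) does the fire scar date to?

1804 CE

Between annual ring 303 and the bark edge there are 395 − 303 = 92 annual rings.
92 − 12 false = 80 true annual rings after the fire scar.
Counting back 80 years from 1884 CE places the fire scar in 1884 − 80 = 1804 CE.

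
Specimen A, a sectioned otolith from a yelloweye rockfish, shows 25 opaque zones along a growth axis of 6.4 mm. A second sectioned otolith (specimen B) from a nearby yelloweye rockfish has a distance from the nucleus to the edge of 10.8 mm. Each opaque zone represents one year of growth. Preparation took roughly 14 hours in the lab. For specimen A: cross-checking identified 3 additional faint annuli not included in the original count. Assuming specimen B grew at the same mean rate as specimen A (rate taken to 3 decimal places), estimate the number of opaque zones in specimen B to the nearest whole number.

Specimen A: after corrections the count is 25 + 3 = 28 opaque zones.
A: Mean rate = 6.4 mm / 28 years ≈ 0.229 mm per year.
For B, 10.8 / 0.229 = 47.16 years ≈ 47 opaque zones.

47 opaque zones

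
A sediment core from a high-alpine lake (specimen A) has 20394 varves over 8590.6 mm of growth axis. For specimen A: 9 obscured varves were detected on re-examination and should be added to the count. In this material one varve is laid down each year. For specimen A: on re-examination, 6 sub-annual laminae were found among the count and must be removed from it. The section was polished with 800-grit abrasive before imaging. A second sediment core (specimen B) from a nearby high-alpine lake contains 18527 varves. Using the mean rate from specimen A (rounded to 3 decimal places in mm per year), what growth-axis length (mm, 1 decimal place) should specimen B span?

7799.9 mm

Specimen A: adjusted count: 20394 − 6 + 9 = 20397 varves.
A: Mean rate = 8590.6 mm / 20397 years ≈ 0.421 mm per year.
B's length ≈ 0.421 × 18527 = 7799.9 mm.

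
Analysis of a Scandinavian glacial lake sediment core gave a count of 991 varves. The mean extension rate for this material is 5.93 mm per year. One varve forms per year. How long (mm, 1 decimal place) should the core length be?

The record spans 991 years at 5.93 mm per year.
Predicted length = 5.93 mm/year × 991 years = 5876.6 mm.

5876.6 mm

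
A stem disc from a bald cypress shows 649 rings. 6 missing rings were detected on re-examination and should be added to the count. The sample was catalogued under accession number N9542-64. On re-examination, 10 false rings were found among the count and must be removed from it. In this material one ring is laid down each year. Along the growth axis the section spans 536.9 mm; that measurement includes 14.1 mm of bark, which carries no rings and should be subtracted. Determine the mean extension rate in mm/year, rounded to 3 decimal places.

True ring count = 649 − 10 + 6 = 645.
The growth record spans 536.9 − 14.1 = 522.8 mm.
Mean rate = 522.8 mm / 645 years ≈ 0.811 mm/year.

0.811 mm/year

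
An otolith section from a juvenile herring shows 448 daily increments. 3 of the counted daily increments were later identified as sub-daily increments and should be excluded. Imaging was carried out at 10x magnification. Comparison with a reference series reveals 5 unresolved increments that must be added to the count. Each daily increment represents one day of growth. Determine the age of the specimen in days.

Correcting the raw count gives 448 − 3 + 5 = 450 true daily increments.
One daily increment per day makes the duration 450 days.

450 d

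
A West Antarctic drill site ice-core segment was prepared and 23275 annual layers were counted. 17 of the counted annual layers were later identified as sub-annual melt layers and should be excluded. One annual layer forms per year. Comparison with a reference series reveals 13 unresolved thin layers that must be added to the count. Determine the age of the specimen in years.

23271 years

Correcting the raw count gives 23275 − 17 + 13 = 23271 true annual layers.
One annual layer per year makes the duration 23271 years.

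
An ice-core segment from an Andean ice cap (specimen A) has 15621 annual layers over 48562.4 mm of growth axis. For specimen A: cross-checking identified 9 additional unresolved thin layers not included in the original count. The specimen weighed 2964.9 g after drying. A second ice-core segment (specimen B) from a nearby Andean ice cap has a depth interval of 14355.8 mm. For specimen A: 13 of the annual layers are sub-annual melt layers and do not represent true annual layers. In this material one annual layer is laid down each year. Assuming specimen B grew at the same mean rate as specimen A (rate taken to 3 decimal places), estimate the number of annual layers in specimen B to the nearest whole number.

4616 annual layers

Specimen A: correcting the raw count gives 15621 − 13 + 9 = 15617 true annual layers.
A: Extension rate ≈ 48562.4 / 15617 = 3.110 mm/year.
For B, 14355.8 / 3.110 = 4616.01 years ≈ 4616 annual layers.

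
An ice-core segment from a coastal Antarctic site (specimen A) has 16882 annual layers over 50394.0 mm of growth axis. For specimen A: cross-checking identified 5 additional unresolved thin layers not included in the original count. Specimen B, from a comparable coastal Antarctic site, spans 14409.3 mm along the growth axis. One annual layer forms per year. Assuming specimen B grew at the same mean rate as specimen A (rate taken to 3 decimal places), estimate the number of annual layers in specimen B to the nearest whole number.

Specimen A: after corrections the count is 16882 + 5 = 16887 annual layers.
A: 50394.0 mm over 16887 years gives 50394.0 / 16887 ≈ 2.984 mm per year.
For B, 14409.3 / 2.984 = 4828.85 years ≈ 4829 annual layers.

4829 annual layers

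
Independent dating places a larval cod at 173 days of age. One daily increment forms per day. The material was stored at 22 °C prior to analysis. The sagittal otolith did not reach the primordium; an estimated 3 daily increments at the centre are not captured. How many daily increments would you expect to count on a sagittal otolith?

At one daily increment per day, 173 days correspond to 173 daily increments.
173 − 3 missed = 170 daily increments expected in the prepared section.

170 daily increments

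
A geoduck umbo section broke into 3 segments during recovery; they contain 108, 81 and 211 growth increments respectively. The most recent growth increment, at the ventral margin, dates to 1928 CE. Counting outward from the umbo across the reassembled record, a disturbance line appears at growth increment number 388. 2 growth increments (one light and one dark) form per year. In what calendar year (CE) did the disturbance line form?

Total growth increments = 108 + 81 + 211 = 400.
400 − 388 = 12 growth increments lie beyond the disturbance line toward the ventral margin.
12 growth increments at 2 per year is 12 / 2 = 6 years.
Counting back 6 years from 1928 CE places the disturbance line in 1928 − 6 = 1922 CE.

1922 CE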